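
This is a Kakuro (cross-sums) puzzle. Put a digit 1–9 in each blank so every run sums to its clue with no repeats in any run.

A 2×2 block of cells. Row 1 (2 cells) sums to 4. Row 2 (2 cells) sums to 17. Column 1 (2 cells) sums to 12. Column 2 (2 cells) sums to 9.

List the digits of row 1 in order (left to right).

3, 1

4 in 2 cells must be {1,3}; 17 in 2 cells must be {8,9}.
The 4 across and the 12 down share only 3, so (1,1) = 3.
(1,2) = 4 − 3 = 1 completes the 4 across.
(2,1) = 12 − 3 = 9 completes the 12 down.
(2,2) = 17 − 9 = 8 completes the 17 across.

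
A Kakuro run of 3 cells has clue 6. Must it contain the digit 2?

The only way to make 6 from 3 distinct digits is {1,2,3}, which contains 2.

Yes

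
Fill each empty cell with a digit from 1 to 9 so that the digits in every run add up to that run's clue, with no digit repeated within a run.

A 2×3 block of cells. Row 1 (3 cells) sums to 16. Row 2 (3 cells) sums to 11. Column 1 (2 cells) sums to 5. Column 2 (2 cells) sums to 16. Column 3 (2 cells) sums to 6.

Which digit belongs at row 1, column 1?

16 in 2 cells must be {7,9}.
The 11 across and the 16 down share only 7, so (2,2) = 7.
Given what's placed, (2,3) must be 1 to fit the 11 across and 6 down.
(1,2) = 16 − 7 = 9 completes the 16 down.
(1,3) = 6 − 1 = 5 completes the 6 down.
(2,1) = 11 − 8 = 3 completes the 11 across.
(1,1) = 16 − 14 = 2 completes the 16 across.

2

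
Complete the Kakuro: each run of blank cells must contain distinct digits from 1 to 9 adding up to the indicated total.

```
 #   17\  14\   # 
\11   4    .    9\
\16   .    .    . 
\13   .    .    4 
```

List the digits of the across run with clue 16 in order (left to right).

7, 4, 5

R1C2 = 11 − 4 = 7 completes the 11 across.
R2C3 = 9 − 4 = 5 completes the 9 down.
Nothing is forced directly, so branch on R2C1, whose candidates are 7 or 8. If R2C1 = 8: that forces R2C2 = 3, after which R3C1 would have to be in {1,2,3,6,7,8} for the 13 across but in {5} for the 17 down — contradiction. So R2C1 = 7.
R2C2 = 16 − 12 = 4 completes the 16 across.
R3C1 = 17 − 11 = 6 completes the 17 down.
R3C2 = 13 − 10 = 3 completes the 13 across.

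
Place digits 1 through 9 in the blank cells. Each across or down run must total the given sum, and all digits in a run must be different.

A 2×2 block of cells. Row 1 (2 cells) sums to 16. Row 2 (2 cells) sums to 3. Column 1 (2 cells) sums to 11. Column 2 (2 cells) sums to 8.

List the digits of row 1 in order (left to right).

16 in 2 cells must be {7,9}; 3 in 2 cells must be {1,2}.
The 16 across and the 8 down share only 7, so (1,2) = 7.
The 3 across and the 11 down share only 2, so (2,1) = 2.
(2,2) = 3 − 2 = 1 completes the 3 across.
(1,1) = 16 − 7 = 9 completes the 16 across.

9 7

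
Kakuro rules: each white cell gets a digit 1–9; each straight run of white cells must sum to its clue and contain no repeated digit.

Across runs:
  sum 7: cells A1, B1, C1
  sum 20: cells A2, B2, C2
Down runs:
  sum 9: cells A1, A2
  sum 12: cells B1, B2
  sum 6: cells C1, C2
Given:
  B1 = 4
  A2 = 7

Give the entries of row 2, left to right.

7 8 5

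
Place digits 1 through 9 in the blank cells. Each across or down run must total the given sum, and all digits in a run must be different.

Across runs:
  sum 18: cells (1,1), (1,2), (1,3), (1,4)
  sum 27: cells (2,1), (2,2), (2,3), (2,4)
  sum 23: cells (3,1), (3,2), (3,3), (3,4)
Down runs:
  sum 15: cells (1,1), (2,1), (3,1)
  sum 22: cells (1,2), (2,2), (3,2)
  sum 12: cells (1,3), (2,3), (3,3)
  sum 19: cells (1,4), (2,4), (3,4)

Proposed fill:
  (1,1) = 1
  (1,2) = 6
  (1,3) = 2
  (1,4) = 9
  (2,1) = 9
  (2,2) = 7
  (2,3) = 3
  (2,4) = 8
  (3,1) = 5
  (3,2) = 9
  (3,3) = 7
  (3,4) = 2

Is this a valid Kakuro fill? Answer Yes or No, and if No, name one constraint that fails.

Yes

Across: 1+6+2+9=18; 9+7+3+8=27; 5+9+7+2=23. Down: 1+9+5=15; 6+7+9=22; 2+3+7=12; 9+8+2=19. No digit repeats within any run.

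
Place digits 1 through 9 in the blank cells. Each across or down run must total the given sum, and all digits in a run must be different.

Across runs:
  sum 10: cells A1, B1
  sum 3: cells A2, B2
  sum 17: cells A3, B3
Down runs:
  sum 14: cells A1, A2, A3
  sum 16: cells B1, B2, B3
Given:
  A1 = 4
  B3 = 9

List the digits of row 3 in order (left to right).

3 in 2 cells must be {1,2}; 17 in 2 cells must be {8,9}.
B1 = 10 − 4 = 6 completes the 10 across.
B2 = 16 − 15 = 1 completes the 16 down.
A3 = 17 − 9 = 8 completes the 17 across.
A2 = 3 − 1 = 2 completes the 3 across.

8, 9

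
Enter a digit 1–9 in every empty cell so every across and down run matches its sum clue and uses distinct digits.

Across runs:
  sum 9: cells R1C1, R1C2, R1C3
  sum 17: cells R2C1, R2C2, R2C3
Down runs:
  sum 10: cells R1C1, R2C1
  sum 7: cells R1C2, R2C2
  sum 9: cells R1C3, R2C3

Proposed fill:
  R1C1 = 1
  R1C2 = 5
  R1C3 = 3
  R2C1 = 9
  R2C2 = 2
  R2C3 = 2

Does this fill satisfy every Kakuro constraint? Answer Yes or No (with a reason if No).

No — the down run R1C3–R2C3 sums to 5, not 9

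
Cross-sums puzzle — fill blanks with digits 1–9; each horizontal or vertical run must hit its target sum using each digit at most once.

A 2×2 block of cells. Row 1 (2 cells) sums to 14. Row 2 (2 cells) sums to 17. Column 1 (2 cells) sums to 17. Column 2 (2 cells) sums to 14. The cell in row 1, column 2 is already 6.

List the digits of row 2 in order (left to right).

9 8

17 in 2 cells must be {8,9}.
(1,1) = 14 − 6 = 8 completes the 14 across.
(2,1) = 17 − 8 = 9 completes the 17 down.
(2,2) = 17 − 9 = 8 completes the 17 across.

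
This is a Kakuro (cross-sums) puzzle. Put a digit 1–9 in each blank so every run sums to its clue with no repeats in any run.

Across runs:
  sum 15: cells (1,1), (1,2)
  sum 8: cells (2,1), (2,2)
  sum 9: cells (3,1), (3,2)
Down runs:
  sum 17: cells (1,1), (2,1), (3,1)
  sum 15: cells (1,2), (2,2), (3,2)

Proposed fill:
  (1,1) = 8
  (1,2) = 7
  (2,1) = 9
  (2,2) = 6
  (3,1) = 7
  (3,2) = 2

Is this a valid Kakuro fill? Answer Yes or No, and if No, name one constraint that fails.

No — the across run (2,1)–(2,2) sums to 15, not 8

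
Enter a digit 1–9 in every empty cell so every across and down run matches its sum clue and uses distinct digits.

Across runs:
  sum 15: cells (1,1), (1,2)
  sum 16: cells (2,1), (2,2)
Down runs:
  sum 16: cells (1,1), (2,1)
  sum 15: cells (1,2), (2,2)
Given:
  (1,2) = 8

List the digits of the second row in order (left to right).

9 7

16 in 2 cells must be {7,9}.
(1,1) = 15 − 8 = 7 completes the 15 across.
(2,1) = 16 − 7 = 9 completes the 16 down.
(2,2) = 16 − 9 = 7 completes the 16 across.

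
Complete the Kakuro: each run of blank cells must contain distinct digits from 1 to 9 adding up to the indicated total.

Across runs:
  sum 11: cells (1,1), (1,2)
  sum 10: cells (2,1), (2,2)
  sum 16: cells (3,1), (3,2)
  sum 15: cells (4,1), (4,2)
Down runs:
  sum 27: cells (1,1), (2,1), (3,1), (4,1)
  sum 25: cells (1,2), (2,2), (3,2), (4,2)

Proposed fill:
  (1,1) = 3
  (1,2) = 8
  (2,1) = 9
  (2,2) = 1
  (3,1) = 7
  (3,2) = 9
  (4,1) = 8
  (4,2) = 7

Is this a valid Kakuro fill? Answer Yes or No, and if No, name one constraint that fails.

Across: 3+8=11; 9+1=10; 7+9=16; 8+7=15. Down: 3+9+7+8=27; 8+1+9+7=25. No digit repeats within any run.

Yes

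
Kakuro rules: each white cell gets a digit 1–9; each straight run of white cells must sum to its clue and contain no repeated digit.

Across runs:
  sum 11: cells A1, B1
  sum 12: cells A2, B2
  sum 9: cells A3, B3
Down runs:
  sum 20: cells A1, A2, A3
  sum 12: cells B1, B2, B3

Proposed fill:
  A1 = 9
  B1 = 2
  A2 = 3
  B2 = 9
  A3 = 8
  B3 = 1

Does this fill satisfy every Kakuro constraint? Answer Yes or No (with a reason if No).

Yes

Across: 9+2=11; 3+9=12; 8+1=9. Down: 9+3+8=20; 2+9+1=12. No digit repeats within any run.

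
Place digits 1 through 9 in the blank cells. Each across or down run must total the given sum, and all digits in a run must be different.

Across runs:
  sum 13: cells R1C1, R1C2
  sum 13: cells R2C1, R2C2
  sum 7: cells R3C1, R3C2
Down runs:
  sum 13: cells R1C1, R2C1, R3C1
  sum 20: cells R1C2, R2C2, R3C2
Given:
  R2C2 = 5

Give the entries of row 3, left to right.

1 6

R2C1 = 13 − 5 = 8 completes the 13 across.
Given what's placed, R3C2 must be 6 to fit the 7 across and 20 down.
Given what's placed, R1C1 must be 4 to fit the 13 across and 13 down.
R1C2 = 13 − 4 = 9 completes the 13 across.
R3C1 = 7 − 6 = 1 completes the 7 across.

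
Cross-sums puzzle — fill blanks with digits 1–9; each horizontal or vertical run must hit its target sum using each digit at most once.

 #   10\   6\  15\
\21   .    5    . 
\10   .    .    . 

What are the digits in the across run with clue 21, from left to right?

7 5 9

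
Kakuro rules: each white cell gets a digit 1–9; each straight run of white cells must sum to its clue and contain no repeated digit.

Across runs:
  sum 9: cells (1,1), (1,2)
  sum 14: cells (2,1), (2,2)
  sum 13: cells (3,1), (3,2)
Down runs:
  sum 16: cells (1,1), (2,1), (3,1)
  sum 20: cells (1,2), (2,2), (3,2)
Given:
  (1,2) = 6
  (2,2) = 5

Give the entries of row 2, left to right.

(1,1) = 9 − 6 = 3 completes the 9 across.
(2,1) = 14 − 5 = 9 completes the 14 across.
(3,1) = 16 − 12 = 4 completes the 16 down.
(3,2) = 13 − 4 = 9 completes the 13 across.

9, 5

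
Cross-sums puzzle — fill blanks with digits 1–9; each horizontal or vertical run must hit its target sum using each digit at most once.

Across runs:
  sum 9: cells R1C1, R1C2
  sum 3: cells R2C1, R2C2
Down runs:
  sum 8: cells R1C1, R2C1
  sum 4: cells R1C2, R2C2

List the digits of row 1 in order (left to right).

6, 3

3 in 2 cells must be {1,2}; 4 in 2 cells must be {1,3}.
The 3 across and the 4 down share only 1, so R2C2 = 1.
R1C2 = 4 − 1 = 3 completes the 4 down.
R2C1 = 3 − 1 = 2 completes the 3 across.
R1C1 = 9 − 3 = 6 completes the 9 across.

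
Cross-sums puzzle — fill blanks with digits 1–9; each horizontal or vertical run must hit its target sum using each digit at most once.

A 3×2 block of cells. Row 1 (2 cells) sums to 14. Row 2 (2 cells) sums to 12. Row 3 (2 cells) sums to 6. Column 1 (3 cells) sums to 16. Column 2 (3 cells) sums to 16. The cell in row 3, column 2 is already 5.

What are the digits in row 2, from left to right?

9, 3

(3,1) = 6 − 5 = 1 completes the 6 across.
Nothing is forced directly, so branch on (1,2), whose candidates are 8 or 9. If (1,2) = 9: then (1,1) would have to be in {5} for the 14 across but in {6,7,8,9} for the 16 down — contradiction. So (1,2) = 8.
(1,1) = 14 − 8 = 6 completes the 14 across.
(2,1) = 16 − 7 = 9 completes the 16 down.
(2,2) = 12 − 9 = 3 completes the 12 across.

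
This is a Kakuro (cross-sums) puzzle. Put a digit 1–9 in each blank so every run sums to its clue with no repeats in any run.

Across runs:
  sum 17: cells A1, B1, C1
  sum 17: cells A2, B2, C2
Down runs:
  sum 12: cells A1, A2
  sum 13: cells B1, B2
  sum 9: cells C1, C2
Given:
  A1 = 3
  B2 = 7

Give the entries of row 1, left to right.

3, 6, 8

B1 = 13 − 7 = 6 completes the 13 down.
C1 = 17 − 9 = 8 completes the 17 across.
A2 = 12 − 3 = 9 completes the 12 down.
C2 = 17 − 16 = 1 completes the 17 across.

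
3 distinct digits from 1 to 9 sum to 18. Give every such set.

3 distinct digits from 1–9 sum between 6 and 24.

{1,8,9}; {2,7,9}; {3,6,9}; {3,7,8}; {4,5,9}; {4,6,8}; {5,6,7}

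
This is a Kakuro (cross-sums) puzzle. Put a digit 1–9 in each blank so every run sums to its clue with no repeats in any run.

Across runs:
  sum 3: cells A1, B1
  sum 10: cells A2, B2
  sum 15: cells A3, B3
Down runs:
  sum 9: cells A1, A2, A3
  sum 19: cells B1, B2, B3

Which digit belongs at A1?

1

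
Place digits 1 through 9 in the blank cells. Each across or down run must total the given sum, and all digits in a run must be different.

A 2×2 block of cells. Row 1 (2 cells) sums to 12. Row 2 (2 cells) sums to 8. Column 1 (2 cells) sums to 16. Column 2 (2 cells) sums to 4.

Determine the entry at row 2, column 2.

16 in 2 cells must be {7,9}; 4 in 2 cells must be {1,3}.
The 12 across and the 4 down share only 3, so (1,2) = 3.
The 8 across and the 16 down share only 7, so (2,1) = 7.
(2,2) = 8 − 7 = 1 completes the 8 across.
(1,1) = 12 − 3 = 9 completes the 12 across.

1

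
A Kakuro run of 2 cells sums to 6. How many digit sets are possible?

2 distinct digits from 1–9 sum between 3 and 17.
Enumerating: {1,5}, {2,4}.

2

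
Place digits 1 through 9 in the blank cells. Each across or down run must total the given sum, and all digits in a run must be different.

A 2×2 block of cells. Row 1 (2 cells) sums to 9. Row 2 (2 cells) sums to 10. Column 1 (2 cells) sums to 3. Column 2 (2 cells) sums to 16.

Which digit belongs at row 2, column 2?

3 in 2 cells must be {1,2}; 16 in 2 cells must be {7,9}.
The 9 across and the 16 down share only 7, so (1,2) = 7.
(2,2) = 16 − 7 = 9 completes the 16 down.
(1,1) = 9 − 7 = 2 completes the 9 across.
(2,1) = 10 − 9 = 1 completes the 10 across.

9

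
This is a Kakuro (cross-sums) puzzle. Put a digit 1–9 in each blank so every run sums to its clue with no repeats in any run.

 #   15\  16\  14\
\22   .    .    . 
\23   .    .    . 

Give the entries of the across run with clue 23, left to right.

23 in 3 cells must be {6,8,9}; 16 in 2 cells must be {7,9}.
The 23 across and the 16 down share only 9, so R2C2 = 9.
R1C2 = 16 − 9 = 7 completes the 16 down.
Nothing is forced directly, so branch on R2C1, whose candidates are 6 or 8. If R2C1 = 8: then R1C1 would have to be in {6,9} for the 22 across but in {7} for the 15 down — contradiction. So R2C1 = 6.
R1C1 = 15 − 6 = 9 completes the 15 down.
R1C3 = 22 − 16 = 6 completes the 22 across.
R2C3 = 23 − 15 = 8 completes the 23 across.

6 9 8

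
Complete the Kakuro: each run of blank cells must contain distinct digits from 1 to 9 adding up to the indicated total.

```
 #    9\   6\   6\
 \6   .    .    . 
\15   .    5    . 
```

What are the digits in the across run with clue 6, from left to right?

3 1 2

6 in 3 cells must be {1,2,3}.
R1C2 = 6 − 5 = 1 completes the 6 down.
Given what's placed, R1C3 must be 2 to fit the 6 across and 6 down.
R2C3 = 6 − 2 = 4 completes the 6 down.
R1C1 = 6 − 3 = 3 completes the 6 across.
R2C1 = 15 − 9 = 6 completes the 15 across.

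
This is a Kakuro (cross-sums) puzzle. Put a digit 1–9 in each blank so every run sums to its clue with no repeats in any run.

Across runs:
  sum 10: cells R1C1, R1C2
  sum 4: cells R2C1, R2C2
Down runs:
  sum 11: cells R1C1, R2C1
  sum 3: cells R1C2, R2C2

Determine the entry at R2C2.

1

4 in 2 cells must be {1,3}; 3 in 2 cells must be {1,2}.
The 4 across and the 11 down share only 3, so R2C1 = 3.
R2C2 = 4 − 3 = 1 completes the 4 across.
R1C1 = 11 − 3 = 8 completes the 11 down.
R1C2 = 10 − 8 = 2 completes the 10 across.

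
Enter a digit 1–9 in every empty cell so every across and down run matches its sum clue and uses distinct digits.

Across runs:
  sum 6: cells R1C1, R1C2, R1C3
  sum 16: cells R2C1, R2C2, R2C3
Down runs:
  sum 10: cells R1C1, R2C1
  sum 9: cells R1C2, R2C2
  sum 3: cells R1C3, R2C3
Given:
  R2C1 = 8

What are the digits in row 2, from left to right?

6 in 3 cells must be {1,2,3}; 3 in 2 cells must be {1,2}.
R1C1 = 10 − 8 = 2 completes the 10 down.
Given what's placed, R1C3 must be 1 to fit the 6 across and 3 down.
R2C3 = 3 − 1 = 2 completes the 3 down.
R1C2 = 6 − 3 = 3 completes the 6 across.
R2C2 = 16 − 10 = 6 completes the 16 across.

8, 6, 2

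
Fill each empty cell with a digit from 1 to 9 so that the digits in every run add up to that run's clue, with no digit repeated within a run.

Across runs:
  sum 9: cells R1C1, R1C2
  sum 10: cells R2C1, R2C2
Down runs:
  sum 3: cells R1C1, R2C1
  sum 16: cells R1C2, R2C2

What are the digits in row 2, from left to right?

1 9

3 in 2 cells must be {1,2}; 16 in 2 cells must be {7,9}.
The 9 across and the 16 down share only 7, so R1C2 = 7.
R2C2 = 16 − 7 = 9 completes the 16 down.
R1C1 = 9 − 7 = 2 completes the 9 across.
R2C1 = 10 − 9 = 1 completes the 10 across.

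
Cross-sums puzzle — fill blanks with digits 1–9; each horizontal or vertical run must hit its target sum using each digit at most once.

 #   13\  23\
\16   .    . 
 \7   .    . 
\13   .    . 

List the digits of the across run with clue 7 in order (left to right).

16 in 2 cells must be {7,9}; 23 in 3 cells must be {6,8,9}.
The 16 across and the 23 down share only 9, so R1C2 = 9.
Given what's placed, R2C2 must be 6 to fit the 7 across and 23 down.
R3C2 = 23 − 15 = 8 completes the 23 down.
R1C1 = 16 − 9 = 7 completes the 16 across.
R2C1 = 7 − 6 = 1 completes the 7 across.
R3C1 = 13 − 8 = 5 completes the 13 across.

1 6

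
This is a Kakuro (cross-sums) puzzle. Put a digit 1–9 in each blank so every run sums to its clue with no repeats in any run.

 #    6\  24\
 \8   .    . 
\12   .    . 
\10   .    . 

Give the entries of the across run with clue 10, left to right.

2, 8

6 in 3 cells must be {1,2,3}; 24 in 3 cells must be {7,8,9}.
The 8 across and the 24 down share only 7, so R1C2 = 7.
The 12 across and the 6 down share only 3, so R2C1 = 3.
R2C2 = 12 − 3 = 9 completes the 12 across.
R3C2 = 24 − 16 = 8 completes the 24 down.
R1C1 = 8 − 7 = 1 completes the 8 across.
R3C1 = 10 − 8 = 2 completes the 10 across.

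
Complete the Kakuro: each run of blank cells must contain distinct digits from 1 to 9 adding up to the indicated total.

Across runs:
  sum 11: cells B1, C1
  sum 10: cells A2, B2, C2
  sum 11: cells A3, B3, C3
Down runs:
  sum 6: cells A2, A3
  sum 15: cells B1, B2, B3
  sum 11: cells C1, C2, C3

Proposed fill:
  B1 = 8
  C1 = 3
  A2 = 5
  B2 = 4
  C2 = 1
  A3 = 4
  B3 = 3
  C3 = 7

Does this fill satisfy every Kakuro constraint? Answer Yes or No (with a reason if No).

No — the across run A3–C3 sums to 14, not 11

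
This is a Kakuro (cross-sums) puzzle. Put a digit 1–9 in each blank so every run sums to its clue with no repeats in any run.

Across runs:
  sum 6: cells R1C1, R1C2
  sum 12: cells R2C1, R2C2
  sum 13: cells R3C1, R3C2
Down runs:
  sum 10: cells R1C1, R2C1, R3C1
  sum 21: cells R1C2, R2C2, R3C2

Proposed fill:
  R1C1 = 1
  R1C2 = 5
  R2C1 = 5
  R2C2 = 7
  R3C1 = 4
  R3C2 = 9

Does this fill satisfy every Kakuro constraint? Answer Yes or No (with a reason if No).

Yes

Across: 1+5=6; 5+7=12; 4+9=13. Down: 1+5+4=10; 5+7+9=21. No digit repeats within any run.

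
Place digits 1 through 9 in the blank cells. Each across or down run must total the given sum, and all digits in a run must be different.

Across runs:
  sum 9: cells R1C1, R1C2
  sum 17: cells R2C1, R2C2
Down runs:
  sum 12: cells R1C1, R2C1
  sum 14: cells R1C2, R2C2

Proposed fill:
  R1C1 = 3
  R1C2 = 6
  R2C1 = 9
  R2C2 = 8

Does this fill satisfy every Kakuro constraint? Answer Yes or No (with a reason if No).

Across: 3+6=9; 9+8=17. Down: 3+9=12; 6+8=14. No digit repeats within any run.

Yes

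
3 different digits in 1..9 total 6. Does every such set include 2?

Yes

The only way to make 6 from 3 distinct digits is {1,2,3}, which contains 2.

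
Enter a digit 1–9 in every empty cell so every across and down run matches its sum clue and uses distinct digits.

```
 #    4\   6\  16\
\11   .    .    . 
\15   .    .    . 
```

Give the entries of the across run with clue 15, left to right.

1, 5, 9

4 in 2 cells must be {1,3}; 16 in 2 cells must be {7,9}.
The 11 across and the 16 down share only 7, so R1C3 = 7.
R2C3 = 16 − 7 = 9 completes the 16 down.
Given what's placed, R1C2 must be 1 to fit the 11 across and 6 down.
R2C1 = 1: the only remaining digit allowed by both the 15 across and the 4 down.
R2C2 = 15 − 10 = 5 completes the 15 across.
R1C1 = 11 − 8 = 3 completes the 11 across.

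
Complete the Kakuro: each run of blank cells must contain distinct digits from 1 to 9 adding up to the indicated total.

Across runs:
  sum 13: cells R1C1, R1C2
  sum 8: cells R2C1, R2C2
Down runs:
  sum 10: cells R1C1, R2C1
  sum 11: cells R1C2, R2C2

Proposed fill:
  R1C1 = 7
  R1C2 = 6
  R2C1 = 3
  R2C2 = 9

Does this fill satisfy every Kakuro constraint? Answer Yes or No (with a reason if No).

No — the across run R2C1–R2C2 sums to 12, not 8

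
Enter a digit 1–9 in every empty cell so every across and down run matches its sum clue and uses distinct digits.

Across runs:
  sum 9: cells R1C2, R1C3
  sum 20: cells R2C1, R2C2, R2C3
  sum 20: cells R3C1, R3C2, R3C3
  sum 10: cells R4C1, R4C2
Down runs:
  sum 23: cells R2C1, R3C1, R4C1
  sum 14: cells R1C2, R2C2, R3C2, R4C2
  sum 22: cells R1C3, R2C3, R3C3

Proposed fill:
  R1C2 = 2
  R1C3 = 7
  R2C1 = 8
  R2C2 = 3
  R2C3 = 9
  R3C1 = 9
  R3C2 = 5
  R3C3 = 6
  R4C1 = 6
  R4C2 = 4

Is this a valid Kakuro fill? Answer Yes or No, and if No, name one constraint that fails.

Yes

Across: 2+7=9; 8+3+9=20; 9+5+6=20; 6+4=10. Down: 8+9+6=23; 2+3+5+4=14; 7+9+6=22. No digit repeats within any run.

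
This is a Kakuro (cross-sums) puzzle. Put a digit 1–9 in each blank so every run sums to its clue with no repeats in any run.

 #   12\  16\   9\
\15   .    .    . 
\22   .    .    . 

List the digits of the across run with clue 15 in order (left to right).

5, 7, 3

16 in 2 cells must be {7,9}.
Nothing is forced directly, so branch on R1C2, whose candidates are 7 or 9. If R1C2 = 9: that forces R2C2 = 7, R2C3 = 6, after which R1C3 would have to be in {1,2,4,5} for the 15 across but in {3} for the 9 down — contradiction. So R1C2 = 7.
R2C2 = 16 − 7 = 9 completes the 16 down.
Nothing is forced directly, so branch on R1C1, whose candidates are 3 or 5. If R1C1 = 3: that forces R1C3 = 5, after which R2C1 would have to be in {5,6,7,8} for the 22 across but in {9} for the 12 down — contradiction. So R1C1 = 5.
R1C3 = 15 − 12 = 3 completes the 15 across.
R2C1 = 12 − 5 = 7 completes the 12 down.
R2C3 = 22 − 16 = 6 completes the 22 across.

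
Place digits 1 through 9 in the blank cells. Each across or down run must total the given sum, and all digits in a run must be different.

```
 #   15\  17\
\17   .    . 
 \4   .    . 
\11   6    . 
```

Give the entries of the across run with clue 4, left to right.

1 3

17 in 2 cells must be {8,9}; 4 in 2 cells must be {1,3}.
R1C1 = 8: the only remaining digit allowed by both the 17 across and the 15 down.
R1C2 = 17 − 8 = 9 completes the 17 across.
R2C1 = 15 − 14 = 1 completes the 15 down.
R2C2 = 4 − 1 = 3 completes the 4 across.
R3C2 = 11 − 6 = 5 completes the 11 across.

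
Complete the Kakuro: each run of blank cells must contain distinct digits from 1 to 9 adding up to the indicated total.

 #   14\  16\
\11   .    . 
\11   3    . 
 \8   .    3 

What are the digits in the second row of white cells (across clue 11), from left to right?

R2C2 = 11 − 3 = 8 completes the 11 across.
R3C1 = 8 − 3 = 5 completes the 8 across.
R1C1 = 14 − 8 = 6 completes the 14 down.
R1C2 = 11 − 6 = 5 completes the 11 across.

3, 8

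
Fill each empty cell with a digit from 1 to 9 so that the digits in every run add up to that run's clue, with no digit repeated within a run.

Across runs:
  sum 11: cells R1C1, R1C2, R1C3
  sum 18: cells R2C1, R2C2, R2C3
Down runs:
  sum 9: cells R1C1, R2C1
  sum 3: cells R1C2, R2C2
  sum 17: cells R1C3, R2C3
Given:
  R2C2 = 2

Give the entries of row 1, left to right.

3 in 2 cells must be {1,2}; 17 in 2 cells must be {8,9}.
R1C2 = 3 − 2 = 1 completes the 3 down.
R1C3 = 8: the only remaining digit allowed by both the 11 across and the 17 down.
Given what's placed, R2C1 must be 7 to fit the 18 across and 9 down.
R2C3 = 18 − 9 = 9 completes the 18 across.
R1C1 = 11 − 9 = 2 completes the 11 across.

2 1 8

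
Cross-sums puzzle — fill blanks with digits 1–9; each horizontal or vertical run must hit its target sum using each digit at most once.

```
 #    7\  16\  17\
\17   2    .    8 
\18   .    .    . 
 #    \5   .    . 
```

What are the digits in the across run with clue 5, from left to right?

3 2

R1C2 = 17 − 10 = 7 completes the 17 across.
R2C1 = 7 − 2 = 5 completes the 7 down.
Nothing is forced directly, so branch on R2C2, whose candidates are 4 or 6. If R2C2 = 4: then R2C3 would have to be in {9} for the 18 across but in {2,3,4,5,6,7} for the 17 down — contradiction. So R2C2 = 6.
R2C3 = 18 − 11 = 7 completes the 18 across.
R3C2 = 16 − 13 = 3 completes the 16 down.
R3C3 = 5 − 3 = 2 completes the 5 across.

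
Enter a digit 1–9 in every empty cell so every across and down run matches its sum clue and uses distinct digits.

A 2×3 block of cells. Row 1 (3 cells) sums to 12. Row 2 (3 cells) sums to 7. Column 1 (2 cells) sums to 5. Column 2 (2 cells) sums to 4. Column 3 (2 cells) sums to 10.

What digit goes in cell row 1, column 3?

7 in 3 cells must be {1,2,4}; 4 in 2 cells must be {1,3}.
The 7 across and the 4 down share only 1, so (2,2) = 1.
(1,2) = 4 − 1 = 3 completes the 4 down.
Nothing is forced directly, so branch on (2,1), whose candidates are 2 or 4. If (2,1) = 2: then (1,1) would have to be in {1,2,4,5,7,8} for the 12 across but in {3} for the 5 down — contradiction. So (2,1) = 4.
(1,1) = 5 − 4 = 1 completes the 5 down.
(1,3) = 12 − 4 = 8 completes the 12 across.
(2,3) = 7 − 5 = 2 completes the 7 across.

8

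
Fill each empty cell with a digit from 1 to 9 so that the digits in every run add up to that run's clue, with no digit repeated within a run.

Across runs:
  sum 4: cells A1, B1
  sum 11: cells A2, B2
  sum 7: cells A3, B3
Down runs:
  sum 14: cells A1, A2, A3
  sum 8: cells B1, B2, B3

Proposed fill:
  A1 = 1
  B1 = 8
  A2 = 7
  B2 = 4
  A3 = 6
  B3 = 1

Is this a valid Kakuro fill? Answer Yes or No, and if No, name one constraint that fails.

No — the across run A1–B1 sums to 9, not 4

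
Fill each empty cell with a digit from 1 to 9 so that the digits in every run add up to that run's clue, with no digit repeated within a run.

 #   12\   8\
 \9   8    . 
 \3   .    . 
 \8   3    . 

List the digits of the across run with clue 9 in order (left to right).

8 1

3 in 2 cells must be {1,2}.
R1C2 = 9 − 8 = 1 completes the 9 across.
R2C1 = 12 − 11 = 1 completes the 12 down.
R2C2 = 3 − 1 = 2 completes the 3 across.
R3C2 = 8 − 3 = 5 completes the 8 across.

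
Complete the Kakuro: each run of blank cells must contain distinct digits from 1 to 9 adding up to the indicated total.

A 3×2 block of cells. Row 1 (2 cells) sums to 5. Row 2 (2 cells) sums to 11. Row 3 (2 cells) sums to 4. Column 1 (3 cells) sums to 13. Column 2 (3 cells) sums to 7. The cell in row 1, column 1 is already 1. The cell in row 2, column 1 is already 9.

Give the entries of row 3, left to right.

4 in 2 cells must be {1,3}; 7 in 3 cells must be {1,2,4}.
(1,2) = 5 − 1 = 4 completes the 5 across.
(2,2) = 11 − 9 = 2 completes the 11 across.
(3,1) = 13 − 10 = 3 completes the 13 down.
(3,2) = 4 − 3 = 1 completes the 4 across.

3 1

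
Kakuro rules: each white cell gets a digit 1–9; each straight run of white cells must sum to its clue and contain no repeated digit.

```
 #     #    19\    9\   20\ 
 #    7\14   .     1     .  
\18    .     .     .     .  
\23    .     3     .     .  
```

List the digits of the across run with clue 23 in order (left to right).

Nothing is forced directly, so branch on R1C2, whose candidates are 7 or 9. If R1C2 = 9: that forces R1C4 = 4, R2C2 = 7, after which R2C4 would have to be in {1,2,3,4,5,6,8} for the 18 across but in {7,9} for the 20 down — contradiction. So R1C2 = 7.
R1C4 = 14 − 8 = 6 completes the 14 across.
R2C2 = 19 − 10 = 9 completes the 19 down.
R2C4 = 5: the only remaining digit allowed by both the 18 across and the 20 down.
R3C4 = 20 − 11 = 9 completes the 20 down.
Given what's placed, R2C3 must be 3 to fit the 18 across and 9 down.
R3C3 = 9 − 4 = 5 completes the 9 down.
R2C1 = 18 − 17 = 1 completes the 18 across.
R3C1 = 23 − 17 = 6 completes the 23 across.

6, 3, 5, 9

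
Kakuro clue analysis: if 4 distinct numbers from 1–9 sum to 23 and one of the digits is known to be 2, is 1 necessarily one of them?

No

Counterexample: {2,4,8,9} sums to 23 under that restriction without using 1.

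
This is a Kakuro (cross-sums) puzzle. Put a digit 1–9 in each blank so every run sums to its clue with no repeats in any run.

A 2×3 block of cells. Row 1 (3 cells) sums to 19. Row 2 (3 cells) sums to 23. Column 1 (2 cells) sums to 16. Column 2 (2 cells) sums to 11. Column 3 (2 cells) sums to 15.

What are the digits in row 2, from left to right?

9 8 6

23 in 3 cells must be {6,8,9}; 16 in 2 cells must be {7,9}.
The 23 across and the 16 down share only 9, so (2,1) = 9.
(1,1) = 16 − 9 = 7 completes the 16 down.
Nothing is forced directly, so branch on (2,2), whose candidates are 6 or 8. If (2,2) = 6: then (1,2) would have to be in {3,4,8,9} for the 19 across but in {5} for the 11 down — contradiction. So (2,2) = 8.
(1,2) = 11 − 8 = 3 completes the 11 down.
(1,3) = 19 − 10 = 9 completes the 19 across.
(2,3) = 23 − 17 = 6 completes the 23 across.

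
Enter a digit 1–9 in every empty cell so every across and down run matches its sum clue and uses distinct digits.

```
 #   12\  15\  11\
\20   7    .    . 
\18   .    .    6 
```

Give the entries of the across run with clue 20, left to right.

R1C3 = 11 − 6 = 5 completes the 11 down.
R2C1 = 12 − 7 = 5 completes the 12 down.
R2C2 = 18 − 11 = 7 completes the 18 across.
R1C2 = 20 − 12 = 8 completes the 20 across.

7 8 5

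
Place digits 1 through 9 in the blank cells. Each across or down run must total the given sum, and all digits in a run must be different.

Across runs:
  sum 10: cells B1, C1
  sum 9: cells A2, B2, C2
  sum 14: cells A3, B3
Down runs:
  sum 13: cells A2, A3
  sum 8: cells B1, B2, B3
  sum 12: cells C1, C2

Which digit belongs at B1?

The 14 across and the 8 down share only 5, so B3 = 5.
A3 = 14 − 5 = 9 completes the 14 across.
A2 = 13 − 9 = 4 completes the 13 down.
B2 = 2: the only remaining digit allowed by both the 9 across and the 8 down.
C2 = 9 − 6 = 3 completes the 9 across.
B1 = 8 − 7 = 1 completes the 8 down.
C1 = 10 − 1 = 9 completes the 10 across.

1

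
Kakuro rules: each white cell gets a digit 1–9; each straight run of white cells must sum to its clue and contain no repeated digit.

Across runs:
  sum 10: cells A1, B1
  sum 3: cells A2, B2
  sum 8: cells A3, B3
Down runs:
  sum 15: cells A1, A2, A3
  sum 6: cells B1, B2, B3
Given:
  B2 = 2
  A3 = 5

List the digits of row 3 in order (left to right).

5 3

3 in 2 cells must be {1,2}; 6 in 3 cells must be {1,2,3}.
A2 = 3 − 2 = 1 completes the 3 across.
B3 = 8 − 5 = 3 completes the 8 across.
A1 = 15 − 6 = 9 completes the 15 down.
B1 = 10 − 9 = 1 completes the 10 across.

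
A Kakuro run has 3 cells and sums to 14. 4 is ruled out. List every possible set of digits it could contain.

{1,5,8}; {1,6,7}; {2,3,9}; {2,5,7}; {3,5,6}

3 distinct digits from 1–9 sum between 6 and 24.
Dropping sets that contain 4.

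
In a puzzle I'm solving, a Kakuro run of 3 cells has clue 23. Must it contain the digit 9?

The only way to make 23 from 3 distinct digits is {6,8,9}, which contains 9.

Yes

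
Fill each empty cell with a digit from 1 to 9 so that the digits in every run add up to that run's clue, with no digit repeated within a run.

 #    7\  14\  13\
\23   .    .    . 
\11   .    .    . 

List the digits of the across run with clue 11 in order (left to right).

1 6 4

23 in 3 cells must be {6,8,9}.
The 23 across and the 7 down share only 6, so R1C1 = 6.
R2C1 = 7 − 6 = 1 completes the 7 down.
Nothing is forced directly, so branch on R2C2, whose candidates are 6 or 8. If R2C2 = 8: then R1C2 would have to be in {8,9} for the 23 across but in {6} for the 14 down — contradiction. So R2C2 = 6.
R1C2 = 14 − 6 = 8 completes the 14 down.
R1C3 = 23 − 14 = 9 completes the 23 across.
R2C3 = 11 − 7 = 4 completes the 11 across.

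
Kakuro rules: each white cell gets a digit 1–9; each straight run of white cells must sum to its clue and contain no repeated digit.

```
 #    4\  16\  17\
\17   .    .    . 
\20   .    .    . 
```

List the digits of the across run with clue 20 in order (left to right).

4 in 2 cells must be {1,3}; 16 in 2 cells must be {7,9}; 17 in 2 cells must be {8,9}.
The 20 across and the 4 down share only 3, so R2C1 = 3.
Given what's placed, R2C2 must be 9 to fit the 20 across and 16 down.
R2C3 = 20 − 12 = 8 completes the 20 across.
R1C1 = 4 − 3 = 1 completes the 4 down.
R1C2 = 16 − 9 = 7 completes the 16 down.
R1C3 = 17 − 8 = 9 completes the 17 across.

3 9 8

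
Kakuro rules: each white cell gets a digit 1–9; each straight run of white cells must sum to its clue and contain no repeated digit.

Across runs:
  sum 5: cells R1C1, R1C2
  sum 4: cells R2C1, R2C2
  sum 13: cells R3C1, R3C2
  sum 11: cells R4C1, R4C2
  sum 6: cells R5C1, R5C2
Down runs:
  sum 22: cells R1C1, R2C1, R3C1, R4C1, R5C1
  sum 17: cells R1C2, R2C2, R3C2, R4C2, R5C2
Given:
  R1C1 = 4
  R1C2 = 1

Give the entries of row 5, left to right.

4 in 2 cells must be {1,3}.
Given what's placed, R2C2 must be 3 to fit the 4 across and 17 down.
R2C1 = 4 − 3 = 1 completes the 4 across.
No cell is forced outright now. R5C1 can only be 2 or 5 (the digits allowed by both its 6 across and its 22 down). If R5C1 = 5: that forces R3C1 = 9, R3C2 = 4, R4C1 = 3, after which R4C2 would have to be in {8} for the 11 across but in {2,7} for the 17 down — contradiction. So R5C1 = 2.
R5C2 = 6 − 2 = 4 completes the 6 across.

2 4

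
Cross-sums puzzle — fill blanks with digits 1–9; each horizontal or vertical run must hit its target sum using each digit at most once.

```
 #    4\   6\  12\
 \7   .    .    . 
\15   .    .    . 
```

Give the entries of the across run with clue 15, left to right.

3 4 8

7 in 3 cells must be {1,2,4}; 4 in 2 cells must be {1,3}.
The 7 across and the 4 down share only 1, so R1C1 = 1.
Given what's placed, R1C3 must be 4 to fit the 7 across and 12 down.
R2C1 = 4 − 1 = 3 completes the 4 down.
R2C3 = 12 − 4 = 8 completes the 12 down.
R1C2 = 7 − 5 = 2 completes the 7 across.
R2C2 = 15 − 11 = 4 completes the 15 across.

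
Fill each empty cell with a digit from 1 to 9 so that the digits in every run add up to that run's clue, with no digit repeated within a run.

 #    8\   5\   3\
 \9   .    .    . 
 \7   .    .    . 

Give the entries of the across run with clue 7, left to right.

2 4 1

7 in 3 cells must be {1,2,4}; 3 in 2 cells must be {1,2}.
Nothing is forced directly, so branch on R2C1, whose candidates are 1 or 2. If R2C1 = 1: then R1C1 would have to be in {1,2,3,4,5,6} for the 9 across but in {7} for the 8 down — contradiction. So R2C1 = 2.
R1C1 = 8 − 2 = 6 completes the 8 down.
Given what's placed, R2C3 must be 1 to fit the 7 across and 3 down.
R1C3 = 3 − 1 = 2 completes the 3 down.
R2C2 = 7 − 3 = 4 completes the 7 across.
R1C2 = 9 − 8 = 1 completes the 9 across.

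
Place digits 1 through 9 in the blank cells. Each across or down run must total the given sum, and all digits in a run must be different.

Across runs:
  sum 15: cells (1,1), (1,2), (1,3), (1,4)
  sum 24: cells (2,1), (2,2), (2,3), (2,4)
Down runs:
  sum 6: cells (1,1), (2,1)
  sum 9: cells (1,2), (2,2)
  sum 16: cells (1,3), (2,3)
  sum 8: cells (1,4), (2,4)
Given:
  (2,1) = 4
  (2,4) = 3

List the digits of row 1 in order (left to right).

16 in 2 cells must be {7,9}.
(1,1) = 6 − 4 = 2 completes the 6 down.
(1,4) = 8 − 3 = 5 completes the 8 down.
Given what's placed, (2,2) must be 8 to fit the 24 across and 9 down.
(2,3) = 24 − 15 = 9 completes the 24 across.
(1,2) = 9 − 8 = 1 completes the 9 down.
(1,3) = 15 − 8 = 7 completes the 15 across.

2, 1, 7, 5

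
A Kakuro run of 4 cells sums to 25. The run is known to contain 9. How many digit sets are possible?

4 distinct digits from 1–9 sum between 10 and 30.
Keeping only sets containing 9.
Enumerating: {1,7,8,9}, {2,6,8,9}, {3,5,8,9}, {3,6,7,9}, {4,5,7,9}.

5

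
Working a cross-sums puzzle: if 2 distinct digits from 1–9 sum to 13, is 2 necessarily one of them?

No

Counterexample: {4,9} sums to 13 without using 2.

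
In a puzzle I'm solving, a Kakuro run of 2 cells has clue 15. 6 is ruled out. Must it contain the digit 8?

Yes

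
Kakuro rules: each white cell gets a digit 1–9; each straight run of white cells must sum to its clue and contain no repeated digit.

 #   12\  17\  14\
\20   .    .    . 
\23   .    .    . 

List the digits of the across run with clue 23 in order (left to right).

9 8 6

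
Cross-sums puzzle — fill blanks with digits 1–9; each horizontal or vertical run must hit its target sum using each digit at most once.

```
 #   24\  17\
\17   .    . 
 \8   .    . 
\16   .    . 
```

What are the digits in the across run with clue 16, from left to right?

17 in 2 cells must be {8,9}; 16 in 2 cells must be {7,9}; 24 in 3 cells must be {7,8,9}.
The 8 across and the 24 down share only 7, so R2C1 = 7.
R2C2 = 8 − 7 = 1 completes the 8 across.
Given what's placed, R3C1 must be 9 to fit the 16 across and 24 down.
R3C2 = 16 − 9 = 7 completes the 16 across.
R1C1 = 24 − 16 = 8 completes the 24 down.
R1C2 = 17 − 8 = 9 completes the 17 across.

9, 7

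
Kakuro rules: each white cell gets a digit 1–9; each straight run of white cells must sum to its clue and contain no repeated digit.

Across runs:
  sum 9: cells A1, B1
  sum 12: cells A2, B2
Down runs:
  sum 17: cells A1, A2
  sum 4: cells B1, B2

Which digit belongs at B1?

17 in 2 cells must be {8,9}; 4 in 2 cells must be {1,3}.
The 9 across and the 17 down share only 8, so A1 = 8.
B1 = 9 − 8 = 1 completes the 9 across.
A2 = 17 − 8 = 9 completes the 17 down.
B2 = 12 − 9 = 3 completes the 12 across.

1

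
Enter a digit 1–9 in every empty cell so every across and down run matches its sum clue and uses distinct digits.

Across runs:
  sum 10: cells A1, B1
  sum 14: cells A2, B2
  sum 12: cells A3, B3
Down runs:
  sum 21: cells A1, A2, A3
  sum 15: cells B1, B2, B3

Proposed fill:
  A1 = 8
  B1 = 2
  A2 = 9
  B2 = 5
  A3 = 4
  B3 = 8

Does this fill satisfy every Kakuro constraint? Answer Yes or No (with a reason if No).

Across: 8+2=10; 9+5=14; 4+8=12. Down: 8+9+4=21; 2+5+8=15. No digit repeats within any run.

Yes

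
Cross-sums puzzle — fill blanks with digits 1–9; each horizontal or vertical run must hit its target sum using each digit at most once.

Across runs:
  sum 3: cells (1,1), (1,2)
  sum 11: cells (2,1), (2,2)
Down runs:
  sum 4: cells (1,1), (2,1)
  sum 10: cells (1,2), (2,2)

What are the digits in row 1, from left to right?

3 in 2 cells must be {1,2}; 4 in 2 cells must be {1,3}.
The 3 across and the 4 down share only 1, so (1,1) = 1.
(1,2) = 3 − 1 = 2 completes the 3 across.
(2,1) = 4 − 1 = 3 completes the 4 down.
(2,2) = 11 − 3 = 8 completes the 11 across.

1 2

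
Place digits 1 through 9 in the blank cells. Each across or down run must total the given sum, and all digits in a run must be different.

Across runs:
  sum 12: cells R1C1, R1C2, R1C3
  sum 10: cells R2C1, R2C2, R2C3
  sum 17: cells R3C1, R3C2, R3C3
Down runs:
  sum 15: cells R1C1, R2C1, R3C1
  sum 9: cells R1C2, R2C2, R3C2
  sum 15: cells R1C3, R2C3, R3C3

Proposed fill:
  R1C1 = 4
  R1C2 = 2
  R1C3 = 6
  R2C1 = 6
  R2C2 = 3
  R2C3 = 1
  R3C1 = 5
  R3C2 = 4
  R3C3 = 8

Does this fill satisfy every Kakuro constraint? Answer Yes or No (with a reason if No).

Across: 4+2+6=12; 6+3+1=10; 5+4+8=17. Down: 4+6+5=15; 2+3+4=9; 6+1+8=15. No digit repeats within any run.

Yes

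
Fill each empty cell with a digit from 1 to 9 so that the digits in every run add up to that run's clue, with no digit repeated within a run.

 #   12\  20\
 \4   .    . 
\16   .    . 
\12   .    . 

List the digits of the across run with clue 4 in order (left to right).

4 in 2 cells must be {1,3}; 16 in 2 cells must be {7,9}.
The 4 across and the 20 down share only 3, so R1C2 = 3.
Given what's placed, R2C2 must be 9 to fit the 16 across and 20 down.
R3C2 = 20 − 12 = 8 completes the 20 down.
R1C1 = 4 − 3 = 1 completes the 4 across.
R2C1 = 16 − 9 = 7 completes the 16 across.
R3C1 = 12 − 8 = 4 completes the 12 across.

1 3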